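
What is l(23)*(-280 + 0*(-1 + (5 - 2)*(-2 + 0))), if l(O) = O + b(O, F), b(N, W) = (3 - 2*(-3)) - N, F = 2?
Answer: -2520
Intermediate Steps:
b(N, W) = 9 - N (b(N, W) = (3 + 6) - N = 9 - N)
l(O) = 9 (l(O) = O + (9 - O) = 9)
l(23)*(-280 + 0*(-1 + (5 - 2)*(-2 + 0))) = 9*(-280 + 0*(-1 + (5 - 2)*(-2 + 0))) = 9*(-280 + 0*(-1 + 3*(-2))) = 9*(-280 + 0*(-1 - 6)) = 9*(-280 + 0*(-7)) = 9*(-280 + 0) = 9*(-280) = -2520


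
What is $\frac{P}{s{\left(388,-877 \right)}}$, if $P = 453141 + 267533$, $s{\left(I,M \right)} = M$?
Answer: $- \frac{720674}{877} \approx -821.75$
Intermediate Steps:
$P = 720674$
$\frac{P}{s{\left(388,-877 \right)}} = \frac{720674}{-877} = 720674 \left(- \frac{1}{877}\right) = - \frac{720674}{877}$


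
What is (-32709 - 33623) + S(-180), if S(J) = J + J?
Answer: -66692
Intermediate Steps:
S(J) = 2*J
(-32709 - 33623) + S(-180) = (-32709 - 33623) + 2*(-180) = -66332 - 360 = -66692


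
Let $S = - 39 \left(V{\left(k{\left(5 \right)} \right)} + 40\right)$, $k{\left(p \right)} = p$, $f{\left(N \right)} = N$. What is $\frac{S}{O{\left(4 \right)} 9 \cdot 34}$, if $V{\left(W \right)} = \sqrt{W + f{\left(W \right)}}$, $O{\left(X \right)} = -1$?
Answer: $\frac{260}{51} + \frac{13 \sqrt{10}}{102} \approx 5.5011$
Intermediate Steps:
$V{\left(W \right)} = \sqrt{2} \sqrt{W}$ ($V{\left(W \right)} = \sqrt{W + W} = \sqrt{2 W} = \sqrt{2} \sqrt{W}$)
$S = -1560 - 39 \sqrt{10}$ ($S = - 39 \left(\sqrt{2} \sqrt{5} + 40\right) = - 39 \left(\sqrt{10} + 40\right) = - 39 \left(40 + \sqrt{10}\right) = -1560 - 39 \sqrt{10} \approx -1683.3$)
$\frac{S}{O{\left(4 \right)} 9 \cdot 34} = \frac{-1560 - 39 \sqrt{10}}{\left(-1\right) 9 \cdot 34} = \frac{-1560 - 39 \sqrt{10}}{\left(-1\right) 306} = \frac{-1560 - 39 \sqrt{10}}{-306} = \left(-1560 - 39 \sqrt{10}\right) \left(- \frac{1}{306}\right) = \frac{260}{51} + \frac{13 \sqrt{10}}{102}$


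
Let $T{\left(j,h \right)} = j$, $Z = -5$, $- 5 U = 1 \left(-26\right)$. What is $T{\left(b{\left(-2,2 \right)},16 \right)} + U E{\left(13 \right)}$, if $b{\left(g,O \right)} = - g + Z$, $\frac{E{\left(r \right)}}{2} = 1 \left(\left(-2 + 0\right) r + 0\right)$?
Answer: $- \frac{1367}{5} \approx -273.4$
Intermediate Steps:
$U = \frac{26}{5}$ ($U = - \frac{1 \left(-26\right)}{5} = \left(- \frac{1}{5}\right) \left(-26\right) = \frac{26}{5} \approx 5.2$)
$E{\left(r \right)} = - 4 r$ ($E{\left(r \right)} = 2 \cdot 1 \left(\left(-2 + 0\right) r + 0\right) = 2 \cdot 1 \left(- 2 r + 0\right) = 2 \cdot 1 \left(- 2 r\right) = 2 \left(- 2 r\right) = - 4 r$)
$b{\left(g,O \right)} = -5 - g$ ($b{\left(g,O \right)} = - g - 5 = -5 - g$)
$T{\left(b{\left(-2,2 \right)},16 \right)} + U E{\left(13 \right)} = \left(-5 - -2\right) + \frac{26 \left(\left(-4\right) 13\right)}{5} = \left(-5 + 2\right) + \frac{26}{5} \left(-52\right) = -3 - \frac{1352}{5} = - \frac{1367}{5}$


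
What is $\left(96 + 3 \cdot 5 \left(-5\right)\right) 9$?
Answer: $189$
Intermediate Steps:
$\left(96 + 3 \cdot 5 \left(-5\right)\right) 9 = \left(96 + 15 \left(-5\right)\right) 9 = \left(96 - 75\right) 9 = 21 \cdot 9 = 189$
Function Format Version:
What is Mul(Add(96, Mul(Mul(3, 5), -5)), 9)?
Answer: 189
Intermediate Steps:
Mul(Add(96, Mul(Mul(3, 5), -5)), 9) = Mul(Add(96, Mul(15, -5)), 9) = Mul(Add(96, -75), 9) = Mul(21, 9) = 189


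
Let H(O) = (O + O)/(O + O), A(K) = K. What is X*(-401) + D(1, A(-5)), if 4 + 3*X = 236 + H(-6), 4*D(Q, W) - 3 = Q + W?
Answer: -373735/12 ≈ -31145.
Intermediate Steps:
H(O) = 1 (H(O) = (2*O)/((2*O)) = (2*O)*(1/(2*O)) = 1)
D(Q, W) = 3/4 + Q/4 + W/4 (D(Q, W) = 3/4 + (Q + W)/4 = 3/4 + (Q/4 + W/4) = 3/4 + Q/4 + W/4)
X = 233/3 (X = -4/3 + (236 + 1)/3 = -4/3 + (1/3)*237 = -4/3 + 79 = 233/3 ≈ 77.667)
X*(-401) + D(1, A(-5)) = (233/3)*(-401) + (3/4 + (1/4)*1 + (1/4)*(-5)) = -93433/3 + (3/4 + 1/4 - 5/4) = -93433/3 - 1/4 = -373735/12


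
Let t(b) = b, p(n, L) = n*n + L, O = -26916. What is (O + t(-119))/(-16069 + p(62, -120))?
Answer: 5407/2469 ≈ 2.1900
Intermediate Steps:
p(n, L) = L + n² (p(n, L) = n² + L = L + n²)
(O + t(-119))/(-16069 + p(62, -120)) = (-26916 - 119)/(-16069 + (-120 + 62²)) = -27035/(-16069 + (-120 + 3844)) = -27035/(-16069 + 3724) = -27035/(-12345) = -27035*(-1/12345) = 5407/2469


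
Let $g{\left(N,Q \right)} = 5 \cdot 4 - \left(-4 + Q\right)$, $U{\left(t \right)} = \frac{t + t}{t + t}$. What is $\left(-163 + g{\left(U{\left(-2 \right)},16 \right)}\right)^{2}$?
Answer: $24025$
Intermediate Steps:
$U{\left(t \right)} = 1$ ($U{\left(t \right)} = \frac{2 t}{2 t} = 2 t \frac{1}{2 t} = 1$)
$g{\left(N,Q \right)} = 24 - Q$ ($g{\left(N,Q \right)} = 20 - \left(-4 + Q\right) = 24 - Q$)
$\left(-163 + g{\left(U{\left(-2 \right)},16 \right)}\right)^{2} = \left(-163 + \left(24 - 16\right)\right)^{2} = \left(-163 + 8\right)^{2} = \left(-155\right)^{2} = 24025$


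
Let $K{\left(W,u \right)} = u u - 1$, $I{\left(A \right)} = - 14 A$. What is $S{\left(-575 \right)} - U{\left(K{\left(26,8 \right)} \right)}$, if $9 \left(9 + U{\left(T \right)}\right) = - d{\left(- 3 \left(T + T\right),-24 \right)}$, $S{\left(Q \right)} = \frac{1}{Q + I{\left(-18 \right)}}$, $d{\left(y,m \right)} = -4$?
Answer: $\frac{24862}{2907} \approx 8.5525$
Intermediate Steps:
$K{\left(W,u \right)} = -1 + u^{2}$ ($K{\left(W,u \right)} = u^{2} - 1 = -1 + u^{2}$)
$S{\left(Q \right)} = \frac{1}{252 + Q}$ ($S{\left(Q \right)} = \frac{1}{Q - -252} = \frac{1}{Q + 252} = \frac{1}{252 + Q}$)
$U{\left(T \right)} = - \frac{77}{9}$ ($U{\left(T \right)} = -9 + \frac{\left(-1\right) \left(-4\right)}{9} = -9 + \frac{1}{9} \cdot 4 = -9 + \frac{4}{9} = - \frac{77}{9}$)
$S{\left(-575 \right)} - U{\left(K{\left(26,8 \right)} \right)} = \frac{1}{252 - 575} - - \frac{77}{9} = \frac{1}{-323} + \frac{77}{9} = - \frac{1}{323} + \frac{77}{9} = \frac{24862}{2907}$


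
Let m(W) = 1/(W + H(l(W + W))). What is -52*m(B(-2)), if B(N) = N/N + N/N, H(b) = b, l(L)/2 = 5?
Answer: -13/3 ≈ -4.3333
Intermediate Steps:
l(L) = 10 (l(L) = 2*5 = 10)
B(N) = 2 (B(N) = 1 + 1 = 2)
m(W) = 1/(10 + W) (m(W) = 1/(W + 10) = 1/(10 + W))
-52*m(B(-2)) = -52/(10 + 2) = -52/12 = -52*1/12 = -13/3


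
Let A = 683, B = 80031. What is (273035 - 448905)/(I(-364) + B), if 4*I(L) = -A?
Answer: -703480/319441 ≈ -2.2022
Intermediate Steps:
I(L) = -683/4 (I(L) = (-1*683)/4 = (1/4)*(-683) = -683/4)
(273035 - 448905)/(I(-364) + B) = (273035 - 448905)/(-683/4 + 80031) = -175870/319441/4 = -175870*4/319441 = -703480/319441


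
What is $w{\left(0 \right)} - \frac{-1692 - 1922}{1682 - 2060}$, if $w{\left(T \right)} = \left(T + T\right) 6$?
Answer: $- \frac{1807}{189} \approx -9.5609$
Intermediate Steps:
$w{\left(T \right)} = 12 T$ ($w{\left(T \right)} = 2 T 6 = 12 T$)
$w{\left(0 \right)} - \frac{-1692 - 1922}{1682 - 2060} = 12 \cdot 0 - \frac{-1692 - 1922}{1682 - 2060} = 0 - - \frac{3614}{-378} = 0 - \left(-3614\right) \left(- \frac{1}{378}\right) = 0 - \frac{1807}{189} = - \frac{1807}{189}$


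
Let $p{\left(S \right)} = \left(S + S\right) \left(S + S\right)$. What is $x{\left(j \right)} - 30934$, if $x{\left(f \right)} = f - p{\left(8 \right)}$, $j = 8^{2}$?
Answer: $-31126$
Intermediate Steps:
$j = 64$
$p{\left(S \right)} = 4 S^{2}$ ($p{\left(S \right)} = 2 S 2 S = 4 S^{2}$)
$x{\left(f \right)} = -256 + f$ ($x{\left(f \right)} = f - 4 \cdot 8^{2} = f - 4 \cdot 64 = f - 256 = -256 + f$)
$x{\left(j \right)} - 30934 = \left(-256 + 64\right) - 30934 = -192 - 30934 = -31126$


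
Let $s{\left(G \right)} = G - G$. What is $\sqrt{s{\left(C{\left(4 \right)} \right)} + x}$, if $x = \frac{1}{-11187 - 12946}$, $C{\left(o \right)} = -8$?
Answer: $\frac{i \sqrt{24133}}{24133} \approx 0.0064372 i$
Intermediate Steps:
$s{\left(G \right)} = 0$
$x = - \frac{1}{24133}$ ($x = \frac{1}{-24133} = - \frac{1}{24133} \approx -4.1437 \cdot 10^{-5}$)
$\sqrt{s{\left(C{\left(4 \right)} \right)} + x} = \sqrt{0 - \frac{1}{24133}} = \sqrt{- \frac{1}{24133}} = \frac{i \sqrt{24133}}{24133}$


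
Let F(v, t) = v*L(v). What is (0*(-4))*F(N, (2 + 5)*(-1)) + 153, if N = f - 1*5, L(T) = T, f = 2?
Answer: 153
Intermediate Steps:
N = -3 (N = 2 - 1*5 = 2 - 5 = -3)
F(v, t) = v**2 (F(v, t) = v*v = v**2)
(0*(-4))*F(N, (2 + 5)*(-1)) + 153 = (0*(-4))*(-3)**2 + 153 = 0*9 + 153 = 0 + 153 = 153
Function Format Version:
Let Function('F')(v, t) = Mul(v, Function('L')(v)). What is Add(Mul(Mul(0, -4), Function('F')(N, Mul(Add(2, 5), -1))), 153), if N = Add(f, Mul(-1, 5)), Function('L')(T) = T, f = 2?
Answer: 153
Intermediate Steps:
N = -3 (N = Add(2, Mul(-1, 5)) = Add(2, -5) = -3)
Function('F')(v, t) = Pow(v, 2) (Function('F')(v, t) = Mul(v, v) = Pow(v, 2))
Add(Mul(Mul(0, -4), Function('F')(N, Mul(Add(2, 5), -1))), 153) = Add(Mul(Mul(0, -4), Pow(-3, 2)), 153) = Add(Mul(0, 9), 153) = Add(0, 153) = 153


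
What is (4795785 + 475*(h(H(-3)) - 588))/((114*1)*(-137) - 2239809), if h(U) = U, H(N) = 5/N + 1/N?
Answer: -4515535/2255427 ≈ -2.0021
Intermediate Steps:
H(N) = 6/N (H(N) = 5/N + 1/N = 6/N)
(4795785 + 475*(h(H(-3)) - 588))/((114*1)*(-137) - 2239809) = (4795785 + 475*(6/(-3) - 588))/((114*1)*(-137) - 2239809) = (4795785 + 475*(6*(-⅓) - 588))/(114*(-137) - 2239809) = (4795785 + 475*(-2 - 588))/(-15618 - 2239809) = (4795785 + 475*(-590))/(-2255427) = (4795785 - 280250)*(-1/2255427) = 4515535*(-1/2255427) = -4515535/2255427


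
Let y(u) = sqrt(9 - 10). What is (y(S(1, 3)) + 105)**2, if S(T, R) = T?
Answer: (105 + I)**2 ≈ 11024.0 + 210.0*I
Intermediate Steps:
y(u) = I (y(u) = sqrt(-1) = I)
(y(S(1, 3)) + 105)**2 = (I + 105)**2 = (105 + I)**2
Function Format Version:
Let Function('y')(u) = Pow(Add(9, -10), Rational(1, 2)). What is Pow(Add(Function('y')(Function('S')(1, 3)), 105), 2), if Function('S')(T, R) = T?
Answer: Pow(Add(105, I), 2) ≈ Add(11024., Mul(210.0, I))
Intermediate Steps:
Function('y')(u) = I (Function('y')(u) = Pow(-1, Rational(1, 2)) = I)
Pow(Add(Function('y')(Function('S')(1, 3)), 105), 2) = Pow(Add(I, 105), 2) = Pow(Add(105, I), 2)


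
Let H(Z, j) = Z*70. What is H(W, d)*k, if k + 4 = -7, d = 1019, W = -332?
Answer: 255640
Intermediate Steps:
H(Z, j) = 70*Z
k = -11 (k = -4 - 7 = -11)
H(W, d)*k = (70*(-332))*(-11) = -23240*(-11) = 255640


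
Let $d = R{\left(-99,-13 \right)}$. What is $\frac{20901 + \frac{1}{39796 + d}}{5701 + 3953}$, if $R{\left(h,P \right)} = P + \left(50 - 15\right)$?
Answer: $\frac{832236019}{384402972} \approx 2.165$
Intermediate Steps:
$R{\left(h,P \right)} = 35 + P$ ($R{\left(h,P \right)} = P + \left(50 - 15\right) = P + 35 = 35 + P$)
$d = 22$ ($d = 35 - 13 = 22$)
$\frac{20901 + \frac{1}{39796 + d}}{5701 + 3953} = \frac{20901 + \frac{1}{39796 + 22}}{5701 + 3953} = \frac{20901 + \frac{1}{39818}}{9654} = \left(20901 + \frac{1}{39818}\right) \frac{1}{9654} = \frac{832236019}{39818} \cdot \frac{1}{9654} = \frac{832236019}{384402972}$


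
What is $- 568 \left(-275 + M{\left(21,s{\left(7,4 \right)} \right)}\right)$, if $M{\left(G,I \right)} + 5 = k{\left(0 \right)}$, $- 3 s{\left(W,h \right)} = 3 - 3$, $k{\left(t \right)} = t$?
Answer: $159040$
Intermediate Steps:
$s{\left(W,h \right)} = 0$ ($s{\left(W,h \right)} = - \frac{3 - 3}{3} = \left(- \frac{1}{3}\right) 0 = 0$)
$M{\left(G,I \right)} = -5$ ($M{\left(G,I \right)} = -5 + 0 = -5$)
$- 568 \left(-275 + M{\left(21,s{\left(7,4 \right)} \right)}\right) = - 568 \left(-275 - 5\right) = \left(-568\right) \left(-280\right) = 159040$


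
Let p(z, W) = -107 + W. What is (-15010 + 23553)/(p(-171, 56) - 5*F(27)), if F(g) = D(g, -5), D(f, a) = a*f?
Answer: 8543/624 ≈ 13.691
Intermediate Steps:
F(g) = -5*g
(-15010 + 23553)/(p(-171, 56) - 5*F(27)) = (-15010 + 23553)/((-107 + 56) - (-25)*27) = 8543/(-51 - 5*(-135)) = 8543/(-51 + 675) = 8543/624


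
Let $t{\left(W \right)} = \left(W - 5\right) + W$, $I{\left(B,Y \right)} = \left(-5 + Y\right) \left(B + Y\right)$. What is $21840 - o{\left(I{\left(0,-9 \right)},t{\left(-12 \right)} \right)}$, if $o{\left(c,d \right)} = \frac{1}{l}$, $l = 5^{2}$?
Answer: $\frac{545999}{25} \approx 21840.0$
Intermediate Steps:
$t{\left(W \right)} = -5 + 2 W$ ($t{\left(W \right)} = \left(-5 + W\right) + W = -5 + 2 W$)
$l = 25$
$o{\left(c,d \right)} = \frac{1}{25}$
$21840 - o{\left(I{\left(0,-9 \right)},t{\left(-12 \right)} \right)} = 21840 - \frac{1}{25} = \frac{545999}{25}$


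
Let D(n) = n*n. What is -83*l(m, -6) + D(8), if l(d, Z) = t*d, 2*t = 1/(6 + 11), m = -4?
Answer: 1254/17 ≈ 73.765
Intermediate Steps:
D(n) = n**2
t = 1/34 (t = 1/(2*(6 + 11)) = (1/2)/17 = (1/2)*(1/17) = 1/34 ≈ 0.029412)
l(d, Z) = d/34
-83*l(m, -6) + D(8) = -83*(-4)/34 + 8**2 = -83*(-2/17) + 64 = 166/17 + 64 = 1254/17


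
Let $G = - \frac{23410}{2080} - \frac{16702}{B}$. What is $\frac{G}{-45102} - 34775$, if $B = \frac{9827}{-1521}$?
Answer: $- \frac{3205885025926129}{92189209632} \approx -34775.0$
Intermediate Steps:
$B = - \frac{9827}{1521}$ ($B = 9827 \left(- \frac{1}{1521}\right) = - \frac{9827}{1521} \approx -6.4609$)
$G = \frac{5260973329}{2044016}$ ($G = - \frac{23410}{2080} - \frac{16702}{- \frac{9827}{1521}} = \left(-23410\right) \frac{1}{2080} - - \frac{25403742}{9827} = - \frac{2341}{208} + \frac{25403742}{9827} = \frac{5260973329}{2044016} \approx 2573.8$)
$\frac{G}{-45102} - 34775 = \frac{5260973329}{2044016 \left(-45102\right)} - 34775 = \frac{5260973329}{2044016} \left(- \frac{1}{45102}\right) - 34775 = - \frac{5260973329}{92189209632} - 34775 = - \frac{3205885025926129}{92189209632}$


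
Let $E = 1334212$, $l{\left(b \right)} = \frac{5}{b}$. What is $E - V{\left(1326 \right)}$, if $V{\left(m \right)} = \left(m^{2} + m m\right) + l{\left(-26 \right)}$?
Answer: $- \frac{56740835}{26} \approx -2.1823 \cdot 10^{6}$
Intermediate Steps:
$V{\left(m \right)} = - \frac{5}{26} + 2 m^{2}$ ($V{\left(m \right)} = \left(m^{2} + m m\right) + \frac{5}{-26} = \left(m^{2} + m^{2}\right) + 5 \left(- \frac{1}{26}\right) = 2 m^{2} - \frac{5}{26} = - \frac{5}{26} + 2 m^{2}$)
$E - V{\left(1326 \right)} = 1334212 - \left(- \frac{5}{26} + 2 \cdot 1326^{2}\right) = 1334212 - \left(- \frac{5}{26} + 2 \cdot 1758276\right) = 1334212 - \left(- \frac{5}{26} + 3516552\right) = 1334212 - \frac{91430347}{26} = - \frac{56740835}{26}$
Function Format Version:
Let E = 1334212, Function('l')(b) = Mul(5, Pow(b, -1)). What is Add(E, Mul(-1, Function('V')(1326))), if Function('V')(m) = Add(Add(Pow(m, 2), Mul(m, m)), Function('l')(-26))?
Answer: Rational(-56740835, 26) ≈ -2.1823e+6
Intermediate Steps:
Function('V')(m) = Add(Rational(-5, 26), Mul(2, Pow(m, 2))) (Function('V')(m) = Add(Add(Pow(m, 2), Mul(m, m)), Mul(5, Pow(-26, -1))) = Add(Add(Pow(m, 2), Pow(m, 2)), Mul(5, Rational(-1, 26))) = Add(Mul(2, Pow(m, 2)), Rational(-5, 26)) = Add(Rational(-5, 26), Mul(2, Pow(m, 2))))
Add(E, Mul(-1, Function('V')(1326))) = Add(1334212, Mul(-1, Add(Rational(-5, 26), Mul(2, Pow(1326, 2))))) = Add(1334212, Mul(-1, Add(Rational(-5, 26), Mul(2, 1758276)))) = Add(1334212, Mul(-1, Add(Rational(-5, 26), 3516552))) = Add(1334212, Mul(-1, Rational(91430347, 26))) = Add(1334212, Rational(-91430347, 26)) = Rational(-56740835, 26)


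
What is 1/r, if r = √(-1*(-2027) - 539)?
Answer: √93/372 ≈ 0.025924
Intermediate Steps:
r = 4*√93 (r = √(2027 - 539) = √1488 = 4*√93 ≈ 38.575)
1/r = 1/(4*√93) = √93/372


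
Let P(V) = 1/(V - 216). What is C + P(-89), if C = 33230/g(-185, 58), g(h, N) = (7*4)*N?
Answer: 5066763/247660 ≈ 20.459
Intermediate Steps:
P(V) = 1/(-216 + V)
g(h, N) = 28*N
C = 16615/812 (C = 33230/((28*58)) = 33230/1624 = 33230*(1/1624) = 16615/812 ≈ 20.462)
C + P(-89) = 16615/812 + 1/(-216 - 89) = 16615/812 + 1/(-305) = 16615/812 - 1/305 = 5066763/247660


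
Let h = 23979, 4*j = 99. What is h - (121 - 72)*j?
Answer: 91065/4 ≈ 22766.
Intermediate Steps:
j = 99/4 (j = (¼)*99 = 99/4 ≈ 24.750)
h - (121 - 72)*j = 23979 - (121 - 72)*99/4 = 23979 - 49*99/4 = 23979 - 1*4851/4 = 23979 - 4851/4 = 91065/4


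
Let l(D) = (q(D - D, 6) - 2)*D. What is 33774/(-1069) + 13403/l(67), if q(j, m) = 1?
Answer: -16590665/71623 ≈ -231.64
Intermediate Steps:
l(D) = -D (l(D) = (1 - 2)*D = -D)
33774/(-1069) + 13403/l(67) = 33774/(-1069) + 13403/((-1*67)) = 33774*(-1/1069) + 13403/(-67) = -33774/1069 + 13403*(-1/67) = -33774/1069 - 13403/67 = -16590665/71623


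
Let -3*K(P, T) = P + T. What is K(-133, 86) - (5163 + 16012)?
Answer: -63478/3 ≈ -21159.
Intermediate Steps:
K(P, T) = -P/3 - T/3 (K(P, T) = -(P + T)/3 = -P/3 - T/3)
K(-133, 86) - (5163 + 16012) = (-⅓*(-133) - ⅓*86) - (5163 + 16012) = (133/3 - 86/3) - 1*21175 = 47/3 - 21175 = -63478/3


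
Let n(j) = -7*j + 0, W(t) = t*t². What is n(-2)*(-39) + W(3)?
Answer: -519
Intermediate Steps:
W(t) = t³
n(j) = -7*j
n(-2)*(-39) + W(3) = -7*(-2)*(-39) + 3³ = 14*(-39) + 27 = -546 + 27 = -519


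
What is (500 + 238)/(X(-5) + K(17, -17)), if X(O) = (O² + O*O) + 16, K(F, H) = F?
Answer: 738/83 ≈ 8.8916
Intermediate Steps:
X(O) = 16 + 2*O² (X(O) = (O² + O²) + 16 = 2*O² + 16 = 16 + 2*O²)
(500 + 238)/(X(-5) + K(17, -17)) = (500 + 238)/((16 + 2*(-5)²) + 17) = 738/((16 + 2*25) + 17) = 738/((16 + 50) + 17) = 738/(66 + 17) = 738/83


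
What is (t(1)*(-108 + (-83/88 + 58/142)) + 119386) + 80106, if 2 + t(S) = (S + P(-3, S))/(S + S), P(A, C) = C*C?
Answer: 1247104141/6248 ≈ 1.9960e+5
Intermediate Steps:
P(A, C) = C**2
t(S) = -2 + (S + S**2)/(2*S) (t(S) = -2 + (S + S**2)/(S + S) = -2 + (S + S**2)/((2*S)) = -2 + (S + S**2)*(1/(2*S)) = -2 + (S + S**2)/(2*S))
(t(1)*(-108 + (-83/88 + 58/142)) + 119386) + 80106 = ((-3/2 + (1/2)*1)*(-108 + (-83/88 + 58/142)) + 119386) + 80106 = ((-3/2 + 1/2)*(-108 + (-83*1/88 + 58*(1/142))) + 119386) + 80106 = (-(-108 + (-83/88 + 29/71)) + 119386) + 80106 = (-(-108 - 3341/6248) + 119386) + 80106 = (-1*(-678125/6248) + 119386) + 80106 = (678125/6248 + 119386) + 80106 = 746601853/6248 + 80106 = 1247104141/6248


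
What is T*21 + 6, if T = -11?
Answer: -225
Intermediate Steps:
T*21 + 6 = -11*21 + 6 = -231 + 6 = -225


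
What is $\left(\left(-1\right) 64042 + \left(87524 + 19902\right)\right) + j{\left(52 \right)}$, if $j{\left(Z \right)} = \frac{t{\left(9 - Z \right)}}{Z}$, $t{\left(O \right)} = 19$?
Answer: $\frac{2255987}{52} \approx 43384.0$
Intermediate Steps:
$j{\left(Z \right)} = \frac{19}{Z}$
$\left(\left(-1\right) 64042 + \left(87524 + 19902\right)\right) + j{\left(52 \right)} = \left(\left(-1\right) 64042 + \left(87524 + 19902\right)\right) + \frac{19}{52} = \left(-64042 + 107426\right) + 19 \cdot \frac{1}{52} = 43384 + \frac{19}{52} = \frac{2255987}{52}$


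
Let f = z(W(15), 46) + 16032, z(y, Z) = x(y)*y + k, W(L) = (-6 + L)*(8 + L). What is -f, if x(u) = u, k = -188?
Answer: -58693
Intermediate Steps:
z(y, Z) = -188 + y² (z(y, Z) = y*y - 188 = y² - 188 = -188 + y²)
f = 58693 (f = (-188 + (-48 + 15² + 2*15)²) + 16032 = (-188 + (-48 + 225 + 30)²) + 16032 = (-188 + 207²) + 16032 = (-188 + 42849) + 16032 = 42661 + 16032 = 58693)
-f = -1*58693 = -58693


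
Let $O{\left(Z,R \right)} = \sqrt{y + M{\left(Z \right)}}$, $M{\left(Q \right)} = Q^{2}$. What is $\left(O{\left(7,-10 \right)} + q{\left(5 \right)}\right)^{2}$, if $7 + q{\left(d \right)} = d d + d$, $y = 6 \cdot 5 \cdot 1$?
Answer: $\left(23 + \sqrt{79}\right)^{2} \approx 1016.9$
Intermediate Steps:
$y = 30$ ($y = 30 \cdot 1 = 30$)
$q{\left(d \right)} = -7 + d + d^{2}$ ($q{\left(d \right)} = -7 + \left(d d + d\right) = -7 + \left(d^{2} + d\right) = -7 + \left(d + d^{2}\right) = -7 + d + d^{2}$)
$O{\left(Z,R \right)} = \sqrt{30 + Z^{2}}$
$\left(O{\left(7,-10 \right)} + q{\left(5 \right)}\right)^{2} = \left(\sqrt{30 + 7^{2}} + \left(-7 + 5 + 5^{2}\right)\right)^{2} = \left(\sqrt{30 + 49} + \left(-7 + 5 + 25\right)\right)^{2} = \left(\sqrt{79} + 23\right)^{2} = \left(23 + \sqrt{79}\right)^{2}$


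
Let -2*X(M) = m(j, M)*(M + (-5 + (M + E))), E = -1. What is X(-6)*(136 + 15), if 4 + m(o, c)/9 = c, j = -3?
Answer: -122310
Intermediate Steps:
m(o, c) = -36 + 9*c
X(M) = -(-36 + 9*M)*(-6 + 2*M)/2 (X(M) = -(-36 + 9*M)*(M + (-5 + (M - 1)))/2 = -(-36 + 9*M)*(M + (-5 + (-1 + M)))/2 = -(-36 + 9*M)*(M + (-6 + M))/2 = -(-36 + 9*M)*(-6 + 2*M)/2)
X(-6)*(136 + 15) = (-9*(-4 - 6)*(-3 - 6))*(136 + 15) = -9*(-10)*(-9)*151 = -810*151 = -122310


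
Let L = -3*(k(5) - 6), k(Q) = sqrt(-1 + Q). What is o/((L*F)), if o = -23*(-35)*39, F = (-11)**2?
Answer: 10465/484 ≈ 21.622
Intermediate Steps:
L = 12 (L = -3*(sqrt(-1 + 5) - 6) = -3*(sqrt(4) - 6) = -3*(2 - 6) = -3*(-4) = 12)
F = 121
o = 31395 (o = 805*39 = 31395)
o/((L*F)) = 31395/((12*121)) = 31395/1452 = 31395*(1/1452) = 10465/484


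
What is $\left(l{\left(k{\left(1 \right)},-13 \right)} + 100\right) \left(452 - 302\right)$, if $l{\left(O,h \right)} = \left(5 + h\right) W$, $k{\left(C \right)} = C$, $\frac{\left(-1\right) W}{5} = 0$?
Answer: $15000$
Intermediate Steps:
$W = 0$ ($W = \left(-5\right) 0 = 0$)
$l{\left(O,h \right)} = 0$ ($l{\left(O,h \right)} = \left(5 + h\right) 0 = 0$)
$\left(l{\left(k{\left(1 \right)},-13 \right)} + 100\right) \left(452 - 302\right) = \left(0 + 100\right) \left(452 - 302\right) = 100 \cdot 150 = 15000$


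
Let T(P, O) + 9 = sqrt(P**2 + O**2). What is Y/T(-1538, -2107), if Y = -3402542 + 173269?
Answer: -29063457/6804812 - 3229273*sqrt(6804893)/6804812 ≈ -1242.2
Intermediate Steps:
Y = -3229273
T(P, O) = -9 + sqrt(O**2 + P**2) (T(P, O) = -9 + sqrt(P**2 + O**2) = -9 + sqrt(O**2 + P**2))
Y/T(-1538, -2107) = -3229273/(-9 + sqrt((-2107)**2 + (-1538)**2)) = -3229273/(-9 + sqrt(4439449 + 2365444)) = -3229273/(-9 + sqrt(6804893))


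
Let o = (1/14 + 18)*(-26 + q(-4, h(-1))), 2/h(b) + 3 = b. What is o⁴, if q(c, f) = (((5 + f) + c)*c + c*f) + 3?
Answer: 1146551135499121/38416 ≈ 2.9846e+10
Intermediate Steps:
h(b) = 2/(-3 + b)
q(c, f) = 3 + c*f + c*(5 + c + f) (q(c, f) = ((5 + c + f)*c + c*f) + 3 = (c*(5 + c + f) + c*f) + 3 = (c*f + c*(5 + c + f)) + 3 = 3 + c*f + c*(5 + c + f))
o = -5819/14 (o = (1/14 + 18)*(-26 + (3 + (-4)² + 5*(-4) + 2*(-4)*(2/(-3 - 1)))) = (1/14 + 18)*(-26 + (3 + 16 - 20 + 2*(-4)*(2/(-4)))) = 253*(-26 + (3 + 16 - 20 + 2*(-4)*(2*(-¼))))/14 = 253*(-26 + (3 + 16 - 20 + 2*(-4)*(-½)))/14 = 253*(-26 + (3 + 16 - 20 + 4))/14 = 253*(-26 + 3)/14 = (253/14)*(-23) = -5819/14 ≈ -415.64)
o⁴ = (-5819/14)⁴ = 1146551135499121/38416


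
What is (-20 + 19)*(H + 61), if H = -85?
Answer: 24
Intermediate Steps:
(-20 + 19)*(H + 61) = (-20 + 19)*(-85 + 61) = -1*(-24) = 24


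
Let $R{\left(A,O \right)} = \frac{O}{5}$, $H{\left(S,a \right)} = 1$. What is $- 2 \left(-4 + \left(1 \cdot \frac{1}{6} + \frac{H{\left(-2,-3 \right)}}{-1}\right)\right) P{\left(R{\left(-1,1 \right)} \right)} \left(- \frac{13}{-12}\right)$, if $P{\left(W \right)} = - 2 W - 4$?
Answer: $- \frac{4147}{90} \approx -46.078$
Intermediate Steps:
$R{\left(A,O \right)} = \frac{O}{5}$ ($R{\left(A,O \right)} = O \frac{1}{5} = \frac{O}{5}$)
$P{\left(W \right)} = -4 - 2 W$
$- 2 \left(-4 + \left(1 \cdot \frac{1}{6} + \frac{H{\left(-2,-3 \right)}}{-1}\right)\right) P{\left(R{\left(-1,1 \right)} \right)} \left(- \frac{13}{-12}\right) = - 2 \left(-4 + \left(1 \cdot \frac{1}{6} + 1 \frac{1}{-1}\right)\right) \left(-4 - 2 \cdot \frac{1}{5} \cdot 1\right) \left(- \frac{13}{-12}\right) = - 2 \left(-4 + \left(1 \cdot \frac{1}{6} + 1 \left(-1\right)\right)\right) \left(-4 - \frac{2}{5}\right) \left(\left(-13\right) \left(- \frac{1}{12}\right)\right) = - 2 \left(-4 + \left(\frac{1}{6} - 1\right)\right) \left(-4 - \frac{2}{5}\right) \frac{13}{12} = - 2 \left(-4 - \frac{5}{6}\right) \left(- \frac{22}{5}\right) \frac{13}{12} = - 2 \left(\left(- \frac{29}{6}\right) \left(- \frac{22}{5}\right)\right) \frac{13}{12} = \left(-2\right) \frac{319}{15} \cdot \frac{13}{12} = \left(- \frac{638}{15}\right) \frac{13}{12} = - \frac{4147}{90}$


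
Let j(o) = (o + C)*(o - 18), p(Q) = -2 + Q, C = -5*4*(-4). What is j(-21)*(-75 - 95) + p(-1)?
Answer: 391167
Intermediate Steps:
C = 80 (C = -20*(-4) = 80)
j(o) = (-18 + o)*(80 + o) (j(o) = (o + 80)*(o - 18) = (80 + o)*(-18 + o) = (-18 + o)*(80 + o))
j(-21)*(-75 - 95) + p(-1) = (-1440 + (-21)**2 + 62*(-21))*(-75 - 95) + (-2 - 1) = (-1440 + 441 - 1302)*(-170) - 3 = -2301*(-170) - 3 = 391170 - 3 = 391167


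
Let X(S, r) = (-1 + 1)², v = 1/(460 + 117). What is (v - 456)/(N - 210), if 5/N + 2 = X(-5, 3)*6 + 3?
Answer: 263111/118285 ≈ 2.2244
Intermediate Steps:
v = 1/577 ≈ 0.0017331
X(S, r) = 0 (X(S, r) = 0² = 0)
N = 5 (N = 5/(-2 + (0*6 + 3)) = 5/(-2 + (0 + 3)) = 5/(-2 + 3) = 5/1 = 5*1 = 5)
(v - 456)/(N - 210) = (1/577 - 456)/(5 - 210) = -263111/577/(-205) = -263111/577*(-1/205) = 263111/118285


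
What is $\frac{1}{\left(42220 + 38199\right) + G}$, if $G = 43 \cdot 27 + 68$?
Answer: $\frac{1}{81648} \approx 1.2248 \cdot 10^{-5}$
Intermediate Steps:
$G = 1229$ ($G = 1161 + 68 = 1229$)
$\frac{1}{\left(42220 + 38199\right) + G} = \frac{1}{\left(42220 + 38199\right) + 1229} = \frac{1}{80419 + 1229} = \frac{1}{81648}$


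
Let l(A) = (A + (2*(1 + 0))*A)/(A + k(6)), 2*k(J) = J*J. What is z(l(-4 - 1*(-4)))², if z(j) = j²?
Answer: 0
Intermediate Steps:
k(J) = J²/2 (k(J) = (J*J)/2 = J²/2)
l(A) = 3*A/(18 + A) (l(A) = (A + (2*(1 + 0))*A)/(A + (½)*6²) = (A + (2*1)*A)/(A + (½)*36) = (A + 2*A)/(A + 18) = (3*A)/(18 + A) = 3*A/(18 + A))
z(l(-4 - 1*(-4)))² = ((3*(-4 - 1*(-4))/(18 + (-4 - 1*(-4))))²)² = ((3*(-4 + 4)/(18 + (-4 + 4)))²)² = ((3*0/(18 + 0))²)² = ((3*0/18)²)² = ((3*0*(1/18))²)² = (0²)² = 0² = 0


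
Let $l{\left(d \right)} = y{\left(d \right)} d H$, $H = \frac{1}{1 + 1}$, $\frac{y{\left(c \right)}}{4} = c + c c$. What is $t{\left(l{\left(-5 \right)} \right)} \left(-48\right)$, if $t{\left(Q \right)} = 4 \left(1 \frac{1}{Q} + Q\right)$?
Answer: $\frac{960024}{25} \approx 38401.0$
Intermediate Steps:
$y{\left(c \right)} = 4 c + 4 c^{2}$ ($y{\left(c \right)} = 4 \left(c + c c\right) = 4 \left(c + c^{2}\right) = 4 c + 4 c^{2}$)
$H = \frac{1}{2} \approx 0.5$
$l{\left(d \right)} = 2 d^{2} \left(1 + d\right)$ ($l{\left(d \right)} = 4 d \left(1 + d\right) d \frac{1}{2} = 4 d^{2} \left(1 + d\right) \frac{1}{2} = 2 d^{2} \left(1 + d\right)$)
$t{\left(Q \right)} = 4 Q + \frac{4}{Q}$ ($t{\left(Q \right)} = 4 \left(\frac{1}{Q} + Q\right) = 4 \left(Q + \frac{1}{Q}\right) = 4 Q + \frac{4}{Q}$)
$t{\left(l{\left(-5 \right)} \right)} \left(-48\right) = \left(4 \cdot 2 \left(-5\right)^{2} \left(1 - 5\right) + \frac{4}{2 \left(-5\right)^{2} \left(1 - 5\right)}\right) \left(-48\right) = \left(4 \cdot 2 \cdot 25 \left(-4\right) + \frac{4}{2 \cdot 25 \left(-4\right)}\right) \left(-48\right) = \left(4 \left(-200\right) + \frac{4}{-200}\right) \left(-48\right) = \left(-800 + 4 \left(- \frac{1}{200}\right)\right) \left(-48\right) = \left(-800 - \frac{1}{50}\right) \left(-48\right) = \left(- \frac{40001}{50}\right) \left(-48\right) = \frac{960024}{25}$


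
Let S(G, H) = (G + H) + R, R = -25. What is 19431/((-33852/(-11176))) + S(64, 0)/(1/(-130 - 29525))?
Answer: -3244516707/2821 ≈ -1.1501e+6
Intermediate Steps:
S(G, H) = -25 + G + H (S(G, H) = (G + H) - 25 = -25 + G + H)
19431/((-33852/(-11176))) + S(64, 0)/(1/(-130 - 29525)) = 19431/((-33852/(-11176))) + (-25 + 64 + 0)/(1/(-130 - 29525)) = 19431/((-33852*(-1/11176))) + 39/(1/(-29655)) = 19431/(8463/2794) + 39/(-1/29655) = 19431*(2794/8463) + 39*(-29655) = 18096738/2821 - 1156545 = -3244516707/2821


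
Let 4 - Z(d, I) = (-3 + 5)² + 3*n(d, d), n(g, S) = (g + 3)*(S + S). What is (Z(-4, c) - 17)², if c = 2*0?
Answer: 1681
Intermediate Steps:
n(g, S) = 2*S*(3 + g) (n(g, S) = (3 + g)*(2*S) = 2*S*(3 + g))
c = 0
Z(d, I) = -6*d*(3 + d) (Z(d, I) = 4 - ((-3 + 5)² + 3*(2*d*(3 + d))) = 4 - (2² + 6*d*(3 + d)) = 4 - (4 + 6*d*(3 + d)) = 4 + (-4 - 6*d*(3 + d)) = -6*d*(3 + d))
(Z(-4, c) - 17)² = (-6*(-4)*(3 - 4) - 17)² = (-6*(-4)*(-1) - 17)² = (-24 - 17)² = (-41)² = 1681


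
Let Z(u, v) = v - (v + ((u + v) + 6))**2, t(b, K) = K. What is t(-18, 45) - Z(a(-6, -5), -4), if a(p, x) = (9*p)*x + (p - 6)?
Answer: 65585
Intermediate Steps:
a(p, x) = -6 + p + 9*p*x (a(p, x) = 9*p*x + (-6 + p) = -6 + p + 9*p*x)
Z(u, v) = v - (6 + u + 2*v)**2 (Z(u, v) = v - (v + (6 + u + v))**2 = v - (6 + u + 2*v)**2)
t(-18, 45) - Z(a(-6, -5), -4) = 45 - (-4 - (6 + (-6 - 6 + 9*(-6)*(-5)) + 2*(-4))**2) = 45 - (-4 - (6 + (-6 - 6 + 270) - 8)**2) = 45 - (-4 - (6 + 258 - 8)**2) = 45 - (-4 - 1*256**2) = 45 - (-4 - 1*65536) = 45 - (-4 - 65536) = 45 - 1*(-65540) = 45 + 65540 = 65585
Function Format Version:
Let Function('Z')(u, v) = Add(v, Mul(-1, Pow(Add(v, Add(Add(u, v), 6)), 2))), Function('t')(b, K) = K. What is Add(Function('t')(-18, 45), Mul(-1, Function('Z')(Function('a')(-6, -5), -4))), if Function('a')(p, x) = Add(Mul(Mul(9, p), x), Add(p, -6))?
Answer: 65585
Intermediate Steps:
Function('a')(p, x) = Add(-6, p, Mul(9, p, x)) (Function('a')(p, x) = Add(Mul(9, p, x), Add(-6, p)) = Add(-6, p, Mul(9, p, x)))
Function('Z')(u, v) = Add(v, Mul(-1, Pow(Add(6, u, Mul(2, v)), 2))) (Function('Z')(u, v) = Add(v, Mul(-1, Pow(Add(v, Add(6, u, v)), 2))) = Add(v, Mul(-1, Pow(Add(6, u, Mul(2, v)), 2))))
Add(Function('t')(-18, 45), Mul(-1, Function('Z')(Function('a')(-6, -5), -4))) = Add(45, Mul(-1, Add(-4, Mul(-1, Pow(Add(6, Add(-6, -6, Mul(9, -6, -5)), Mul(2, -4)), 2))))) = Add(45, Mul(-1, Add(-4, Mul(-1, Pow(Add(6, Add(-6, -6, 270), -8), 2))))) = Add(45, Mul(-1, Add(-4, Mul(-1, Pow(Add(6, 258, -8), 2))))) = Add(45, Mul(-1, Add(-4, Mul(-1, Pow(256, 2))))) = Add(45, Mul(-1, Add(-4, Mul(-1, 65536)))) = Add(45, Mul(-1, Add(-4, -65536))) = Add(45, Mul(-1, -65540)) = Add(45, 65540) = 65585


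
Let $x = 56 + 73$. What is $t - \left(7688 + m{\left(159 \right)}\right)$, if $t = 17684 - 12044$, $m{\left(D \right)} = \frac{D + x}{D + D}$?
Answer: $- \frac{108592}{53} \approx -2048.9$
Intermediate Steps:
$x = 129$
$m{\left(D \right)} = \frac{129 + D}{2 D}$ ($m{\left(D \right)} = \frac{D + 129}{D + D} = \frac{129 + D}{2 D}$)
$t = 5640$ ($t = 17684 - 12044 = 5640$)
$t - \left(7688 + m{\left(159 \right)}\right) = 5640 - \left(7688 + \frac{129 + 159}{2 \cdot 159}\right) = 5640 - \left(7688 + \frac{1}{2} \cdot \frac{1}{159} \cdot 288\right) = 5640 - \left(7688 + \frac{48}{53}\right) = 5640 - \frac{407512}{53} = - \frac{108592}{53}$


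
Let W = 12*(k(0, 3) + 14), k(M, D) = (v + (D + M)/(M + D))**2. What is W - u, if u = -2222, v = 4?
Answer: 2690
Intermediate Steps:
k(M, D) = 25 (k(M, D) = (4 + (D + M)/(M + D))**2 = (4 + (D + M)/(D + M))**2 = (4 + 1)**2 = 5**2 = 25)
W = 468 (W = 12*(25 + 14) = 12*39 = 468)
W - u = 468 - 1*(-2222) = 468 + 2222 = 2690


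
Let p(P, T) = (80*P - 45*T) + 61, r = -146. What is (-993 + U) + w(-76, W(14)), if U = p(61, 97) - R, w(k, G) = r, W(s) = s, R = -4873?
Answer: 4310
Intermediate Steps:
p(P, T) = 61 - 45*T + 80*P (p(P, T) = (-45*T + 80*P) + 61 = 61 - 45*T + 80*P)
w(k, G) = -146
U = 5449 (U = (61 - 45*97 + 80*61) - 1*(-4873) = (61 - 4365 + 4880) + 4873 = 576 + 4873 = 5449)
(-993 + U) + w(-76, W(14)) = (-993 + 5449) - 146 = 4456 - 146 = 4310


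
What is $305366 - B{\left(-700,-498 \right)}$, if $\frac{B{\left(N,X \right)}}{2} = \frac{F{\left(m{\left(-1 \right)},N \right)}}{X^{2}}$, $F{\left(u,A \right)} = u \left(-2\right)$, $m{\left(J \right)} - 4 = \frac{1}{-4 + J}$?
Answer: $\frac{94664986849}{310005} \approx 3.0537 \cdot 10^{5}$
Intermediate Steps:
$m{\left(J \right)} = 4 + \frac{1}{-4 + J}$
$F{\left(u,A \right)} = - 2 u$
$B{\left(N,X \right)} = - \frac{76}{5 X^{2}}$ ($B{\left(N,X \right)} = 2 \frac{\left(-2\right) \frac{-15 + 4 \left(-1\right)}{-4 - 1}}{X^{2}} = 2 \frac{\left(-2\right) \frac{-15 - 4}{-5}}{X^{2}} = 2 \frac{\left(-2\right) \left(\left(- \frac{1}{5}\right) \left(-19\right)\right)}{X^{2}} = 2 \frac{\left(-2\right) \frac{19}{5}}{X^{2}} = 2 \left(- \frac{38}{5 X^{2}}\right) = - \frac{76}{5 X^{2}}$)
$305366 - B{\left(-700,-498 \right)} = 305366 - - \frac{76}{5 \cdot 248004} = 305366 - \left(- \frac{76}{5}\right) \frac{1}{248004} = 305366 - - \frac{19}{310005} = 305366 + \frac{19}{310005} = \frac{94664986849}{310005}$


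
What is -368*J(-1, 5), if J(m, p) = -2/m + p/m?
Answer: 1104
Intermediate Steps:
-368*J(-1, 5) = -368*(-2 + 5)/(-1) = -(-368)*3 = -368*(-3) = 1104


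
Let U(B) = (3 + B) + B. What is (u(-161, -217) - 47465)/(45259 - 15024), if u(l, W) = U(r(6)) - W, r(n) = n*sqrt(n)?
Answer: -9449/6047 + 12*sqrt(6)/30235 ≈ -1.5616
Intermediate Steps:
r(n) = n**(3/2)
U(B) = 3 + 2*B
u(l, W) = 3 - W + 12*sqrt(6) (u(l, W) = (3 + 2*6**(3/2)) - W = (3 + 2*(6*sqrt(6))) - W = (3 + 12*sqrt(6)) - W = 3 - W + 12*sqrt(6))
(u(-161, -217) - 47465)/(45259 - 15024) = ((3 - 1*(-217) + 12*sqrt(6)) - 47465)/(45259 - 15024) = ((3 + 217 + 12*sqrt(6)) - 47465)/30235 = ((220 + 12*sqrt(6)) - 47465)*(1/30235) = (-47245 + 12*sqrt(6))*(1/30235) = -9449/6047 + 12*sqrt(6)/30235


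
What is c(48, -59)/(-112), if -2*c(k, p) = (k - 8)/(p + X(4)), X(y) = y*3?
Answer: -5/1316 ≈ -0.0037994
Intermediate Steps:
X(y) = 3*y
c(k, p) = -(-8 + k)/(2*(12 + p)) (c(k, p) = -(k - 8)/(2*(p + 3*4)) = -(-8 + k)/(2*(p + 12)) = -(-8 + k)/(2*(12 + p)))
c(48, -59)/(-112) = ((8 - 1*48)/(2*(12 - 59)))/(-112) = ((1/2)*(8 - 48)/(-47))*(-1/112) = ((1/2)*(-1/47)*(-40))*(-1/112) = (20/47)*(-1/112) = -5/1316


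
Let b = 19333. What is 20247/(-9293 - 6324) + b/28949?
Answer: -284206942/452096533 ≈ -0.62864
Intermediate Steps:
20247/(-9293 - 6324) + b/28949 = 20247/(-9293 - 6324) + 19333/28949 = 20247/(-15617) + 19333*(1/28949) = 20247*(-1/15617) + 19333/28949 = -20247/15617 + 19333/28949 = -284206942/452096533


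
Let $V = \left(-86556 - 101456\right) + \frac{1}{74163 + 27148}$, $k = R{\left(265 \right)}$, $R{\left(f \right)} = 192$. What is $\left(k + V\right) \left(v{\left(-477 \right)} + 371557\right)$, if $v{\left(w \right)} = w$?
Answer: $- \frac{7060996337610520}{101311} \approx -6.9696 \cdot 10^{10}$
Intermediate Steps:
$k = 192$
$V = - \frac{19047683731}{101311}$ ($V = -188012 + \frac{1}{101311} = - \frac{19047683731}{101311} \approx -1.8801 \cdot 10^{5}$)
$\left(k + V\right) \left(v{\left(-477 \right)} + 371557\right) = \left(192 - \frac{19047683731}{101311}\right) \left(-477 + 371557\right) = \left(- \frac{19028232019}{101311}\right) 371080 = - \frac{7060996337610520}{101311}$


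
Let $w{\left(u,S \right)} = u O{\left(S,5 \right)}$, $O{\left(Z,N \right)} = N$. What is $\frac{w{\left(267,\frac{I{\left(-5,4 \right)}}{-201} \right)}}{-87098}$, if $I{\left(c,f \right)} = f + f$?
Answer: $- \frac{1335}{87098} \approx -0.015328$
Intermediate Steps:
$I{\left(c,f \right)} = 2 f$
$w{\left(u,S \right)} = 5 u$ ($w{\left(u,S \right)} = u 5 = 5 u$)
$\frac{w{\left(267,\frac{I{\left(-5,4 \right)}}{-201} \right)}}{-87098} = \frac{5 \cdot 267}{-87098} = 1335 \left(- \frac{1}{87098}\right) = - \frac{1335}{87098}$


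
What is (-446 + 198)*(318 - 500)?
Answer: 45136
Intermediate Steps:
(-446 + 198)*(318 - 500) = -248*(-182) = 45136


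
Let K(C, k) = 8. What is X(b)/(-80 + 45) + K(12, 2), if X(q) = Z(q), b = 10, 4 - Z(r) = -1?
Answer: 55/7 ≈ 7.8571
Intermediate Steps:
Z(r) = 5 (Z(r) = 4 - 1*(-1) = 4 + 1 = 5)
X(q) = 5
X(b)/(-80 + 45) + K(12, 2) = 5/(-80 + 45) + 8 = 5/(-35) + 8 = -1/35*5 + 8 = -1/7 + 8 = 55/7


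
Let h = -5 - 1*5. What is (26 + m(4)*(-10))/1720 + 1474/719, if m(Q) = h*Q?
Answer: 1420787/618340 ≈ 2.2977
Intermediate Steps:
h = -10 (h = -5 - 5 = -10)
m(Q) = -10*Q
(26 + m(4)*(-10))/1720 + 1474/719 = (26 - 10*4*(-10))/1720 + 1474/719 = (26 - 40*(-10))*(1/1720) + 1474*(1/719) = (26 + 400)*(1/1720) + 1474/719 = 426*(1/1720) + 1474/719 = 213/860 + 1474/719 = 1420787/618340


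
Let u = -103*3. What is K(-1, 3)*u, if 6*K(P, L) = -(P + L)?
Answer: 103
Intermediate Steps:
K(P, L) = -L/6 - P/6 (K(P, L) = (-(P + L))/6 = (-(L + P))/6 = (-L - P)/6 = -L/6 - P/6)
u = -309
K(-1, 3)*u = (-⅙*3 - ⅙*(-1))*(-309) = (-½ + ⅙)*(-309) = -⅓*(-309) = 103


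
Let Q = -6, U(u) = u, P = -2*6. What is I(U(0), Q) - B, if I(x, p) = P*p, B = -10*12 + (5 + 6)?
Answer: 181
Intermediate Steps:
P = -12
B = -109 (B = -120 + 11 = -109)
I(x, p) = -12*p
I(U(0), Q) - B = -12*(-6) - 1*(-109) = 72 + 109 = 181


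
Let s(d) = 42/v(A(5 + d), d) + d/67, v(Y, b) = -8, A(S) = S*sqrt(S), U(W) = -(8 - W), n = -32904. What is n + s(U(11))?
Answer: -8819667/268 ≈ -32909.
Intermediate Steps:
U(W) = -8 + W
A(S) = S**(3/2)
s(d) = -21/4 + d/67 (s(d) = 42/(-8) + d/67 = 42*(-1/8) + d*(1/67) = -21/4 + d/67)
n + s(U(11)) = -32904 + (-21/4 + (-8 + 11)/67) = -32904 + (-21/4 + (1/67)*3) = -32904 + (-21/4 + 3/67) = -32904 - 1395/268 = -8819667/268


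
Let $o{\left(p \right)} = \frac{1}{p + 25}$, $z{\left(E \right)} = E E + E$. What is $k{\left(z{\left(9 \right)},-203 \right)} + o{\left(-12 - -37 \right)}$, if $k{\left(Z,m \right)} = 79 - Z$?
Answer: $- \frac{549}{50} \approx -10.98$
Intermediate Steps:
$z{\left(E \right)} = E + E^{2}$ ($z{\left(E \right)} = E^{2} + E = E + E^{2}$)
$o{\left(p \right)} = \frac{1}{25 + p}$
$k{\left(z{\left(9 \right)},-203 \right)} + o{\left(-12 - -37 \right)} = \left(79 - 9 \left(1 + 9\right)\right) + \frac{1}{25 - -25} = \left(79 - 9 \cdot 10\right) + \frac{1}{25 + \left(-12 + 37\right)} = \left(79 - 90\right) + \frac{1}{25 + 25} = \left(79 - 90\right) + \frac{1}{50} = -11 + \frac{1}{50} = - \frac{549}{50}$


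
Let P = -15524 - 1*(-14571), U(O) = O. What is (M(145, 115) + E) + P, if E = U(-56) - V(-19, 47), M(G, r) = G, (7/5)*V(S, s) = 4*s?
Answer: -6988/7 ≈ -998.29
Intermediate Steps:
V(S, s) = 20*s/7 (V(S, s) = 5*(4*s)/7 = 20*s/7)
E = -1332/7 (E = -56 - 20*47/7 = -56 - 1*940/7 = -56 - 940/7 = -1332/7 ≈ -190.29)
P = -953 (P = -15524 + 14571 = -953)
(M(145, 115) + E) + P = (145 - 1332/7) - 953 = -317/7 - 953 = -6988/7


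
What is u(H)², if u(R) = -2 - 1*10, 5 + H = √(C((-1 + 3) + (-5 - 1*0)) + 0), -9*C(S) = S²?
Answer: 144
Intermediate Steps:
C(S) = -S²/9
H = -5 + I (H = -5 + √(-((-1 + 3) + (-5 - 1*0))²/9 + 0) = -5 + √(-(2 + (-5 + 0))²/9 + 0) = -5 + √(-(2 - 5)²/9 + 0) = -5 + √(-⅑*(-3)² + 0) = -5 + √(-⅑*9 + 0) = -5 + √(-1 + 0) = -5 + √(-1) = -5 + I ≈ -5.0 + 1.0*I)
u(R) = -12 (u(R) = -2 - 10 = -12)
u(H)² = (-12)² = 144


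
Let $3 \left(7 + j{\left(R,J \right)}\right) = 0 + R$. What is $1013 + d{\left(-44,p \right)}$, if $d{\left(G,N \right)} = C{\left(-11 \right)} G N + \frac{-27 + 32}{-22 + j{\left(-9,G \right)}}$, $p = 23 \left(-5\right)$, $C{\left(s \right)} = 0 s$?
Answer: $\frac{32411}{32} \approx 1012.8$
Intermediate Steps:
$j{\left(R,J \right)} = -7 + \frac{R}{3}$ ($j{\left(R,J \right)} = -7 + \frac{0 + R}{3} = -7 + \frac{R}{3}$)
$C{\left(s \right)} = 0$
$p = -115$
$d{\left(G,N \right)} = - \frac{5}{32}$ ($d{\left(G,N \right)} = 0 G N + \frac{-27 + 32}{-22 + \left(-7 + \frac{1}{3} \left(-9\right)\right)} = 0 N + \frac{5}{-22 - 10} = 0 + \frac{5}{-22 - 10} = 0 + \frac{5}{-32} = 0 + 5 \left(- \frac{1}{32}\right) = 0 - \frac{5}{32} = - \frac{5}{32}$)
$1013 + d{\left(-44,p \right)} = 1013 - \frac{5}{32} = \frac{32411}{32}$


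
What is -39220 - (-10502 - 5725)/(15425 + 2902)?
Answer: -239589571/6109 ≈ -39219.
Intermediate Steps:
-39220 - (-10502 - 5725)/(15425 + 2902) = -39220 - (-16227)/18327 = -39220 - 1*(-5409/6109) = -39220 + 5409/6109 = -239589571/6109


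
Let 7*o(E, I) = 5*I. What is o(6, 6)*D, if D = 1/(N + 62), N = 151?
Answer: 10/497 ≈ 0.020121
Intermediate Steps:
D = 1/213 (D = 1/(151 + 62) = 1/213 ≈ 0.0046948)
o(E, I) = 5*I/7 (o(E, I) = (5*I)/7 = 5*I/7)
o(6, 6)*D = ((5/7)*6)*(1/213) = (30/7)*(1/213) = 10/497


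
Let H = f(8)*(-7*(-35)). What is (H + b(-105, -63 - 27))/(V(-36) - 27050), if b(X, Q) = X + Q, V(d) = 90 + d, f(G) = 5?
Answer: -515/13498 ≈ -0.038154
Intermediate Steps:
H = 1225 (H = 5*(-7*(-35)) = 5*245 = 1225)
b(X, Q) = Q + X
(H + b(-105, -63 - 27))/(V(-36) - 27050) = (1225 + ((-63 - 27) - 105))/((90 - 36) - 27050) = (1225 + (-90 - 105))/(54 - 27050) = (1225 - 195)/(-26996) = 1030*(-1/26996) = -515/13498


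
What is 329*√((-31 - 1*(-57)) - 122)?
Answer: 1316*I*√6 ≈ 3223.5*I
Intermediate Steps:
329*√((-31 - 1*(-57)) - 122) = 329*√((-31 + 57) - 122) = 329*√(26 - 122) = 329*√(-96) = 329*(4*I*√6) = 1316*I*√6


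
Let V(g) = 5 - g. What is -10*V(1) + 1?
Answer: -39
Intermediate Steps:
-10*V(1) + 1 = -10*(5 - 1*1) + 1 = -10*(5 - 1) + 1 = -10*4 + 1 = -40 + 1 = -39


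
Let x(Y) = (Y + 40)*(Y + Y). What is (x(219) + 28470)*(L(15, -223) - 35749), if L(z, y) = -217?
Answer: -5104006992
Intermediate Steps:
x(Y) = 2*Y*(40 + Y) (x(Y) = (40 + Y)*(2*Y) = 2*Y*(40 + Y))
(x(219) + 28470)*(L(15, -223) - 35749) = (2*219*(40 + 219) + 28470)*(-217 - 35749) = (2*219*259 + 28470)*(-35966) = (113442 + 28470)*(-35966) = 141912*(-35966) = -5104006992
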